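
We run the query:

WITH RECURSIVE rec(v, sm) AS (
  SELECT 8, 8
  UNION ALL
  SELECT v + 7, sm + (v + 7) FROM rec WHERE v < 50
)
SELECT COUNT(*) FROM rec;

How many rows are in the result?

7

Base: v=8, sm=8.
Iteration 1: 8 < 50 holds -> v = 8 + 7 = 15, sm = 8 + 15 = 23.
Iteration 2: 15 < 50 holds -> v = 15 + 7 = 22, sm = 23 + 22 = 45.
Iteration 3: 22 < 50 holds -> v = 22 + 7 = 29, sm = 45 + 29 = 74.
Iteration 4: 29 < 50 holds -> v = 29 + 7 = 36, sm = 74 + 36 = 110.
Iteration 5: 36 < 50 holds -> v = 36 + 7 = 43, sm = 110 + 43 = 153.
Iteration 6: 43 < 50 holds -> v = 43 + 7 = 50, sm = 153 + 50 = 203.
Iteration 7: 50 < 50 fails; recursion stops.
Total rows emitted: 7.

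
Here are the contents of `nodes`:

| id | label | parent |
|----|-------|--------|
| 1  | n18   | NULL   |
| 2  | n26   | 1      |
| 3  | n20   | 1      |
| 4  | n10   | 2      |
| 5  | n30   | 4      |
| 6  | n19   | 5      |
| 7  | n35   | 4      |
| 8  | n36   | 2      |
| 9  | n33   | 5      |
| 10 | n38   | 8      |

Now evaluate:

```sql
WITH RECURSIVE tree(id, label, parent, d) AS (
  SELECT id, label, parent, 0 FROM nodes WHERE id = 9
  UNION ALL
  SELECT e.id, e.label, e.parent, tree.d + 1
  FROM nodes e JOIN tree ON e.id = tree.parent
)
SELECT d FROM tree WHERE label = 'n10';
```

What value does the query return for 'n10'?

2

Base: id=9 (n33), parent=5, d 0.
Iteration 1: join on id=5 -> n30 (id 5, parent=4, d 1).
Iteration 2: join on id=4 -> n10 (id 4, parent=2, d 2).
Iteration 3: join on id=2 -> n26 (id 2, parent=1, d 3).
Iteration 4: join on id=1 -> n18 (id 1, parent=NULL, d 4).
Iteration 5: parent is NULL; no match; recursion stops.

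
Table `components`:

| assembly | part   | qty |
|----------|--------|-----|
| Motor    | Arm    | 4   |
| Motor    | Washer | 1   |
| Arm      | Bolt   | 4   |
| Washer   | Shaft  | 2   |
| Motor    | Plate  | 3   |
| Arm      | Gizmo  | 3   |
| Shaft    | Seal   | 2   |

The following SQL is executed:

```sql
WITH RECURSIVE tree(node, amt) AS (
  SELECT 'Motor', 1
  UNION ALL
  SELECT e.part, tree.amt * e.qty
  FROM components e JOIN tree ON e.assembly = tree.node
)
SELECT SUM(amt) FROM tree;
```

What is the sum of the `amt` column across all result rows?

43

Base: (Motor, amt=1).
Iteration 1: components of {Motor} -> Arm = 1*4 = 4, Plate = 1*3 = 3, Washer = 1*1 = 1.
Iteration 2: components of {Arm,Plate,Washer} -> Bolt = 4*4 = 16, Gizmo = 4*3 = 12, Shaft = 1*2 = 2.
Iteration 3: components of {Bolt,Gizmo,Shaft} -> Seal = 2*2 = 4.
Iteration 4: no further components; recursion stops.
SUM(amt) = 1 + 1 + 3 + 4 + 2 + 16 + 12 + 4 = 43.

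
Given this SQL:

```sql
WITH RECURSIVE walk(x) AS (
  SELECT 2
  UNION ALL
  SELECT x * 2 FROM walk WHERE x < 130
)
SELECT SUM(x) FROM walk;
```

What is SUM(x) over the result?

Base: x=2.
Iteration 1: 2 < 130 holds -> x = 2 * 2 = 4.
Iteration 2: 4 < 130 holds -> x = 4 * 2 = 8.
Iteration 3: 8 < 130 holds -> x = 8 * 2 = 16.
Iteration 4: 16 < 130 holds -> x = 16 * 2 = 32.
Iteration 5: 32 < 130 holds -> x = 32 * 2 = 64.
Iteration 6: 64 < 130 holds -> x = 64 * 2 = 128.
Iteration 7: 128 < 130 holds -> x = 128 * 2 = 256.
Iteration 8: 256 < 130 fails; recursion stops.
SUM(x) = 2 + 4 + 8 + 16 + 32 + 64 + 128 + 256 = 510.

510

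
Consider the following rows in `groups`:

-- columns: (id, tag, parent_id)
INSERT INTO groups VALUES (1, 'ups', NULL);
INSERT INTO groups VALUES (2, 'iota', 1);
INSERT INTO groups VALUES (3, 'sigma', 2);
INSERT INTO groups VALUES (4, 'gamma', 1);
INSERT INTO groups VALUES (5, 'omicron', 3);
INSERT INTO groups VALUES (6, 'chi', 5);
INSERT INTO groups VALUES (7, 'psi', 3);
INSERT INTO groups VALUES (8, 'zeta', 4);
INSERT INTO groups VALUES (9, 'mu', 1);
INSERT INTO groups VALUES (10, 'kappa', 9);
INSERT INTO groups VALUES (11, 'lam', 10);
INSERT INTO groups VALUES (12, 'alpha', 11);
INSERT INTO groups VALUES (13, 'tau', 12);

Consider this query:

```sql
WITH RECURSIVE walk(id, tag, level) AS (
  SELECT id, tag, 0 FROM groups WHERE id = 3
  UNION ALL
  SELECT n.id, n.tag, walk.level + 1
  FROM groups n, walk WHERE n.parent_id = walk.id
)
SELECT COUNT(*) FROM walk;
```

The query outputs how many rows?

4

Base: id=3 (sigma) at level 0.
Iteration 1: rows with parent_id in {3} -> omicron (id 5, level 1), psi (id 7, level 1).
Iteration 2: rows with parent_id in {5,7} -> chi (id 6, level 2).
Iteration 3: no rows with parent_id in {6}; recursion stops.
Total rows emitted: 4.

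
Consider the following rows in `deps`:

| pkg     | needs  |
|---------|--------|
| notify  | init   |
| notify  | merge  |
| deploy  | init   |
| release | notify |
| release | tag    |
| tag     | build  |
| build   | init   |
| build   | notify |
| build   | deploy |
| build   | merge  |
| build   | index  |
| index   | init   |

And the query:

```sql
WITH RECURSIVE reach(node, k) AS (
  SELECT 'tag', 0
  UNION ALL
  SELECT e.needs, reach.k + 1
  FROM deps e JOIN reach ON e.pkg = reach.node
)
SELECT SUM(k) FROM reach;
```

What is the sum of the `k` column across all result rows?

Base: (tag, k=0).
Iteration 1: edges from {tag} -> (build, k=1).
Iteration 2: edges from {build} -> (deploy, k=2), (index, k=2), (init, k=2), (merge, k=2), (notify, k=2).
Iteration 3: edges from {deploy,index,init,merge,notify} -> (init, k=3) x3, (merge, k=3). [UNION ALL keeps all 4 new rows, including repeats]
Iteration 4: no outgoing edges from {init,merge}; recursion stops.
SUM(k) = 0 + 1 + 2 + 2 + 2 + 2 + 2 + 3 + 3 + 3 + 3 = 23.

23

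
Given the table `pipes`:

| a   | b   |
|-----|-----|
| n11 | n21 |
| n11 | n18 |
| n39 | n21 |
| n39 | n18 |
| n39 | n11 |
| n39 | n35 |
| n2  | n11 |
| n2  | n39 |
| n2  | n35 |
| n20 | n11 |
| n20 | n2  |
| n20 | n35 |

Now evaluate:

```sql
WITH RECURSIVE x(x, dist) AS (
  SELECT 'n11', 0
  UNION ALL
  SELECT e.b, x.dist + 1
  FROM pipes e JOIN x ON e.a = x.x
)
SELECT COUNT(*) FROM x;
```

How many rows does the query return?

3

Base: (n11, dist=0).
Iteration 1: edges from {n11} -> (n18, dist=1), (n21, dist=1).
Iteration 2: no outgoing edges from {n18,n21}; recursion stops.
Total rows emitted: 3.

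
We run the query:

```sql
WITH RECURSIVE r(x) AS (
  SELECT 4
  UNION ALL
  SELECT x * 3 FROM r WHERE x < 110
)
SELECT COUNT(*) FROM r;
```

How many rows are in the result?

5

Base: x=4.
Iteration 1: 4 < 110 holds -> x = 4 * 3 = 12.
Iteration 2: 12 < 110 holds -> x = 12 * 3 = 36.
Iteration 3: 36 < 110 holds -> x = 36 * 3 = 108.
Iteration 4: 108 < 110 holds -> x = 108 * 3 = 324.
Iteration 5: 324 < 110 fails; recursion stops.
Total rows emitted: 5.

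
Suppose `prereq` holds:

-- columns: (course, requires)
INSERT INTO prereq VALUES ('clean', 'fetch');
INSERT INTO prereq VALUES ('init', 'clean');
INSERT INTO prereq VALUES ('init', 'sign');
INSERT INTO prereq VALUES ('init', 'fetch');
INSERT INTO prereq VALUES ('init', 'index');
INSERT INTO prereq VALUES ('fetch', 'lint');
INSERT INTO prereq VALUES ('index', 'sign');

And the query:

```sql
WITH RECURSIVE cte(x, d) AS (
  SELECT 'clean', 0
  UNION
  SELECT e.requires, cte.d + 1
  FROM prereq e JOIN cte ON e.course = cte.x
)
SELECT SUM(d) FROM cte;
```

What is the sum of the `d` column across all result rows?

3

Base: (clean, d=0).
Iteration 1: edges from {clean} -> (fetch, d=1).
Iteration 2: edges from {fetch} -> (lint, d=2).
Iteration 3: no outgoing edges from {lint}; recursion stops.
SUM(d) = 0 + 1 + 2 = 3.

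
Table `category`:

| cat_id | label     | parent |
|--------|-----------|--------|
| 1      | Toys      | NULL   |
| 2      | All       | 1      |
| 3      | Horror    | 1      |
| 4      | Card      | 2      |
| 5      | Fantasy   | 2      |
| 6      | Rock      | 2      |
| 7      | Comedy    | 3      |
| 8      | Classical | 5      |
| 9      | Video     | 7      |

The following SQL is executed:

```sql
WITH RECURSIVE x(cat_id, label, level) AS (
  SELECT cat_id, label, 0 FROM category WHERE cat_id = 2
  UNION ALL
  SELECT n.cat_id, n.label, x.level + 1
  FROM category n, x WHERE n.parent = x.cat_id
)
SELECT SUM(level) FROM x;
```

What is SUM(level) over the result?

5

Base: cat_id=2 (All) at level 0.
Iteration 1: rows with parent in {2} -> Card (id 4, level 1), Fantasy (id 5, level 1), Rock (id 6, level 1).
Iteration 2: rows with parent in {4,5,6} -> Classical (id 8, level 2).
Iteration 3: no rows with parent in {8}; recursion stops.
SUM(level) = 0 + 1 + 1 + 1 + 2 = 5.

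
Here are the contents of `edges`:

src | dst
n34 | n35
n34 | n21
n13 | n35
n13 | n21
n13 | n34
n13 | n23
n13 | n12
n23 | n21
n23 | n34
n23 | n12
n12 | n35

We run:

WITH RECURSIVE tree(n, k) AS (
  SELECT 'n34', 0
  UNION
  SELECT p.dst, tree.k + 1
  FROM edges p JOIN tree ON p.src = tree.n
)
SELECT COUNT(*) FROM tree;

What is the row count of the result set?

Base: (n34, k=0).
Iteration 1: edges from {n34} -> (n21, k=1), (n35, k=1).
Iteration 2: no outgoing edges from {n21,n35}; recursion stops.
Total rows emitted: 3.

3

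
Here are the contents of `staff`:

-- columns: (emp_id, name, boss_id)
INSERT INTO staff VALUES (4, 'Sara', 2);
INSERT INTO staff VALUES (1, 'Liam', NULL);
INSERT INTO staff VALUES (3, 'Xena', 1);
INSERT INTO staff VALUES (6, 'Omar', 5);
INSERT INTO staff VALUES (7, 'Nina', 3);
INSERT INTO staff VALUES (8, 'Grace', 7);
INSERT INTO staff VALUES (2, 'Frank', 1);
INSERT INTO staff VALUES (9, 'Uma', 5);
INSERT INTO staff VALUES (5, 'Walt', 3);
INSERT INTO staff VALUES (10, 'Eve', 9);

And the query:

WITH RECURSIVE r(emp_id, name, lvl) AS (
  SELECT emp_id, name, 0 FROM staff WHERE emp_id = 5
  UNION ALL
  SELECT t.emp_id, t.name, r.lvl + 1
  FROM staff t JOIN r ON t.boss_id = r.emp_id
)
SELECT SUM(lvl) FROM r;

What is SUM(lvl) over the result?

Base: emp_id=5 (Walt) at lvl 0.
Iteration 1: rows with boss_id in {5} -> Omar (id 6, lvl 1), Uma (id 9, lvl 1).
Iteration 2: rows with boss_id in {6,9} -> Eve (id 10, lvl 2).
Iteration 3: no rows with boss_id in {10}; recursion stops.
SUM(lvl) = 0 + 1 + 1 + 2 = 4.

4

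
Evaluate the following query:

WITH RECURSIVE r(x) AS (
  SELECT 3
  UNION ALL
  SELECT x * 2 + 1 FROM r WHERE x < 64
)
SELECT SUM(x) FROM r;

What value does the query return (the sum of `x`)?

Base: x=3.
Iteration 1: 3 < 64 holds -> x = 3 * 2 + 1 = 7.
Iteration 2: 7 < 64 holds -> x = 7 * 2 + 1 = 15.
Iteration 3: 15 < 64 holds -> x = 15 * 2 + 1 = 31.
Iteration 4: 31 < 64 holds -> x = 31 * 2 + 1 = 63.
Iteration 5: 63 < 64 holds -> x = 63 * 2 + 1 = 127.
Iteration 6: 127 < 64 fails; recursion stops.
SUM(x) = 3 + 7 + 15 + 31 + 63 + 127 = 246.

246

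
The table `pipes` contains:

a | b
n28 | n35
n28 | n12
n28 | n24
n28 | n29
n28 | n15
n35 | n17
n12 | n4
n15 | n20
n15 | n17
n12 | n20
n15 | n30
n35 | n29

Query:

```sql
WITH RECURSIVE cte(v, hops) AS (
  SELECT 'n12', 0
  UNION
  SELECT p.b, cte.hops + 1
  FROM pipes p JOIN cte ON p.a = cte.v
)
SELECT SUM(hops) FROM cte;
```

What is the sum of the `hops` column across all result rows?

2

Base: (n12, hops=0).
Iteration 1: edges from {n12} -> (n20, hops=1), (n4, hops=1).
Iteration 2: no outgoing edges from {n20,n4}; recursion stops.
SUM(hops) = 0 + 1 + 1 = 2.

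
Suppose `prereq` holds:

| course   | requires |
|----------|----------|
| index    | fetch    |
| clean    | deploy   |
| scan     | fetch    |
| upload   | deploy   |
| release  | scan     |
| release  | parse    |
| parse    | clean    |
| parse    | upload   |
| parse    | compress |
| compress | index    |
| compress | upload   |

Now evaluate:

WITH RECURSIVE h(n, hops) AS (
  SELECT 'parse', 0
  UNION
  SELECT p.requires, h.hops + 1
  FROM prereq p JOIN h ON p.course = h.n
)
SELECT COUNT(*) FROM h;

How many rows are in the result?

9

Base: (parse, hops=0).
Iteration 1: edges from {parse} -> (clean, hops=1), (compress, hops=1), (upload, hops=1).
Iteration 2: edges from {clean,compress,upload} -> (deploy, hops=2), (index, hops=2), (upload, hops=2). [UNION drops 1 duplicate row(s)]
Iteration 3: edges from {deploy,index,upload} -> (deploy, hops=3), (fetch, hops=3).
Iteration 4: no outgoing edges from {deploy,fetch}; recursion stops.
Total rows emitted: 9.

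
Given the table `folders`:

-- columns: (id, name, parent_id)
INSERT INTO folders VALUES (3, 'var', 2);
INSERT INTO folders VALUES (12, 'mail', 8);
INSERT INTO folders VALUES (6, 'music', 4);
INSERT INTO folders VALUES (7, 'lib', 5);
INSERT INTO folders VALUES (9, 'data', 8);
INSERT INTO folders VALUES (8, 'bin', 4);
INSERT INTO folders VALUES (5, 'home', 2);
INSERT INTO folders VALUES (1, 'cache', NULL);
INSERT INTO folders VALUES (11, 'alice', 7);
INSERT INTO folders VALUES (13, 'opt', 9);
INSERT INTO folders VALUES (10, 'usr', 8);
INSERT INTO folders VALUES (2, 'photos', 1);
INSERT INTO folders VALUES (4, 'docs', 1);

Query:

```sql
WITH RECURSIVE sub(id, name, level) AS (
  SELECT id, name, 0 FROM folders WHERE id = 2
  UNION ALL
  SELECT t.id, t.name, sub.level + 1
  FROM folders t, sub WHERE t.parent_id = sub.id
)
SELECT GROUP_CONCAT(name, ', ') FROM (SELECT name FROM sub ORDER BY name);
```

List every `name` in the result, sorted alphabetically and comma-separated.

Base: id=2 (photos) at level 0.
Iteration 1: rows with parent_id in {2} -> var (id 3, level 1), home (id 5, level 1).
Iteration 2: rows with parent_id in {3,5} -> lib (id 7, level 2).
Iteration 3: rows with parent_id in {7} -> alice (id 11, level 3).
Iteration 4: no rows with parent_id in {11}; recursion stops.

alice, home, lib, photos, var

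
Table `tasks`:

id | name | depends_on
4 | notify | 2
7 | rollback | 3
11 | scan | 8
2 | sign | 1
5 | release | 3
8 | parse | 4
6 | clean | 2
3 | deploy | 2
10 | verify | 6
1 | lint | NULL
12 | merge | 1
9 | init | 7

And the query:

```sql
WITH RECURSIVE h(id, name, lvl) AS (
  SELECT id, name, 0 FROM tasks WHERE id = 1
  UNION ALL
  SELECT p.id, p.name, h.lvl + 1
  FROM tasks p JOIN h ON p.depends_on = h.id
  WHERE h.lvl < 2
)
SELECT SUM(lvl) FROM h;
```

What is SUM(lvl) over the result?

8

Base: id=1 (lint) at lvl 0.
Iteration 1: rows with depends_on in {1} -> sign (id 2, lvl 1), merge (id 12, lvl 1).
Iteration 2: rows with depends_on in {2,12} -> deploy (id 3, lvl 2), notify (id 4, lvl 2), clean (id 6, lvl 2).
Iteration 3: lvl < 2 fails for all current rows; recursion stops.
SUM(lvl) = 0 + 1 + 1 + 2 + 2 + 2 = 8.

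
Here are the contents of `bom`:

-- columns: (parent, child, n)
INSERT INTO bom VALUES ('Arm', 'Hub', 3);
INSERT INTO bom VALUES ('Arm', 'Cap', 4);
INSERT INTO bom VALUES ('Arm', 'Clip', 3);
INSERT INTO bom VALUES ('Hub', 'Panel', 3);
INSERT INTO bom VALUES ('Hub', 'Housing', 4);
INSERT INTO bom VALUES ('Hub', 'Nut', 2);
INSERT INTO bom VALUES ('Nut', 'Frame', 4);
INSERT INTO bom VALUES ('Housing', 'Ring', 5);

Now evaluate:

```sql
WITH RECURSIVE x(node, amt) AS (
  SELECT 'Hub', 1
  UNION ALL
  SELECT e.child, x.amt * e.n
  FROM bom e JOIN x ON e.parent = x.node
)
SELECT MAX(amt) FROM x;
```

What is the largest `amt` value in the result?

Base: (Hub, amt=1).
Iteration 1: components of {Hub} -> Housing = 1*4 = 4, Nut = 1*2 = 2, Panel = 1*3 = 3.
Iteration 2: components of {Housing,Nut,Panel} -> Frame = 2*4 = 8, Ring = 4*5 = 20.
Iteration 3: no further components; recursion stops.
amt values: 1, 3, 4, 2, 20, 8; the maximum is 20.

20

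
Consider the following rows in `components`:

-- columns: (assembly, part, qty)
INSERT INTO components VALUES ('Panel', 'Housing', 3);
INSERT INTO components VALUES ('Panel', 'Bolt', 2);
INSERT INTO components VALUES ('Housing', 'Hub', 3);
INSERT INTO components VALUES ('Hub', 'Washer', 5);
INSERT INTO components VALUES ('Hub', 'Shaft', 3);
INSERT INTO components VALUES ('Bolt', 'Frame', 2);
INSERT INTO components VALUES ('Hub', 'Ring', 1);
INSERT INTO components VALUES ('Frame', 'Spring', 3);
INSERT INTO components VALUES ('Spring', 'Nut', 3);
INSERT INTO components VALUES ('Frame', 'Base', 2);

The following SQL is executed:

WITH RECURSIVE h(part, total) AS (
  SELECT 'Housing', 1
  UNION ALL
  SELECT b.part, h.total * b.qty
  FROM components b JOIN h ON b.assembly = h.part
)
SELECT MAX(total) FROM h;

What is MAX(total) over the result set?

Base: (Housing, total=1).
Iteration 1: components of {Housing} -> Hub = 1*3 = 3.
Iteration 2: components of {Hub} -> Ring = 3*1 = 3, Shaft = 3*3 = 9, Washer = 3*5 = 15.
Iteration 3: no further components; recursion stops.
total values: 1, 3, 15, 9, 3; the maximum is 15.

15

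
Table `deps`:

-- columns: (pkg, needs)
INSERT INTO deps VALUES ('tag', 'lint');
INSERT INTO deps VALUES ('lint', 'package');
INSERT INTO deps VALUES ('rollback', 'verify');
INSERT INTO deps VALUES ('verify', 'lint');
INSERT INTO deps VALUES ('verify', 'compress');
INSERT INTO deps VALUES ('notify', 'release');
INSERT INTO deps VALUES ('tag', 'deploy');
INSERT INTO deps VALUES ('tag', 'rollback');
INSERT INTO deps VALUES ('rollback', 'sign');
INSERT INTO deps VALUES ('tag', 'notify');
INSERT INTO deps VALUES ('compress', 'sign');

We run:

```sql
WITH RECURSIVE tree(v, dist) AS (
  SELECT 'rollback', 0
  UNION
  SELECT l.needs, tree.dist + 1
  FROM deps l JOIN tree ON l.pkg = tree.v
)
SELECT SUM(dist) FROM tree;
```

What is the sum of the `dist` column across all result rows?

12

Base: (rollback, dist=0).
Iteration 1: edges from {rollback} -> (sign, dist=1), (verify, dist=1).
Iteration 2: edges from {sign,verify} -> (compress, dist=2), (lint, dist=2).
Iteration 3: edges from {compress,lint} -> (package, dist=3), (sign, dist=3).
Iteration 4: no outgoing edges from {package,sign}; recursion stops.
SUM(dist) = 0 + 1 + 1 + 2 + 2 + 3 + 3 = 12.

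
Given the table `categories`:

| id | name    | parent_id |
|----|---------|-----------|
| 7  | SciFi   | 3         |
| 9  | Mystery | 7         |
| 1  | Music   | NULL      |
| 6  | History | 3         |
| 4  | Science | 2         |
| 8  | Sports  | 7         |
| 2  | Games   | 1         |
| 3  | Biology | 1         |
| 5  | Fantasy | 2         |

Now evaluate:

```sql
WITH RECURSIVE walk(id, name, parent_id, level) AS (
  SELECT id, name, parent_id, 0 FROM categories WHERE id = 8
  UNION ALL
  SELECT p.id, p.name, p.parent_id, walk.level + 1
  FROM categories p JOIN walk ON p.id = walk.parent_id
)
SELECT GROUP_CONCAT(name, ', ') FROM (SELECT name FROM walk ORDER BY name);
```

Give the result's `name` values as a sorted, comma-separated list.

Base: id=8 (Sports), parent_id=7, level 0.
Iteration 1: join on id=7 -> SciFi (id 7, parent_id=3, level 1).
Iteration 2: join on id=3 -> Biology (id 3, parent_id=1, level 2).
Iteration 3: join on id=1 -> Music (id 1, parent_id=NULL, level 3).
Iteration 4: parent_id is NULL; no match; recursion stops.

Biology, Music, SciFi, Sports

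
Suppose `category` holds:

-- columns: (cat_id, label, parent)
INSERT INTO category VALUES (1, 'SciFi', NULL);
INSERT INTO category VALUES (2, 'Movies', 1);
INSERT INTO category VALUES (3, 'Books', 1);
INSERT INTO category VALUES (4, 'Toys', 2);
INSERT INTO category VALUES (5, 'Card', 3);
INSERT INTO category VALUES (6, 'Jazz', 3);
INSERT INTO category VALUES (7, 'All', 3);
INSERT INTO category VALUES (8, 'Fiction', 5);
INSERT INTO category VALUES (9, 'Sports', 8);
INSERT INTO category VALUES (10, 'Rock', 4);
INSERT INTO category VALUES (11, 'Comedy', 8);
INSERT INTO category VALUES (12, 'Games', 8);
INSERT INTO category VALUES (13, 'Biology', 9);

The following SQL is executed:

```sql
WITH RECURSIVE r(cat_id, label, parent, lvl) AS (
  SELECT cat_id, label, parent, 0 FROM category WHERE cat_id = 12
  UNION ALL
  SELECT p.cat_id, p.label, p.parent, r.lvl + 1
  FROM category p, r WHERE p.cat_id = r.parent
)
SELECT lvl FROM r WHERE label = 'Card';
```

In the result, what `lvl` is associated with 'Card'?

Base: cat_id=12 (Games), parent=8, lvl 0.
Iteration 1: join on cat_id=8 -> Fiction (id 8, parent=5, lvl 1).
Iteration 2: join on cat_id=5 -> Card (id 5, parent=3, lvl 2).
Iteration 3: join on cat_id=3 -> Books (id 3, parent=1, lvl 3).
Iteration 4: join on cat_id=1 -> SciFi (id 1, parent=NULL, lvl 4).
Iteration 5: parent is NULL; no match; recursion stops.

2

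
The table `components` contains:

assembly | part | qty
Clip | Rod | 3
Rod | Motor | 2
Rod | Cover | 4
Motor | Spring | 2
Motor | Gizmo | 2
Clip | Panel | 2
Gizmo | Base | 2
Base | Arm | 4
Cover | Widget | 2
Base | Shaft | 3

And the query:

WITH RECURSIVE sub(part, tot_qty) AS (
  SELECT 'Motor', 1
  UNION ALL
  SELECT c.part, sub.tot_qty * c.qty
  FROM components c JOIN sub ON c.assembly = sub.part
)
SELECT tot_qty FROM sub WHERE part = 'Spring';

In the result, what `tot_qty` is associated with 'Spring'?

2

Base: (Motor, tot_qty=1).
Iteration 1: components of {Motor} -> Gizmo = 1*2 = 2, Spring = 1*2 = 2.
Iteration 2: components of {Gizmo,Spring} -> Base = 2*2 = 4.
Iteration 3: components of {Base} -> Arm = 4*4 = 16, Shaft = 4*3 = 12.
Iteration 4: no further components; recursion stops.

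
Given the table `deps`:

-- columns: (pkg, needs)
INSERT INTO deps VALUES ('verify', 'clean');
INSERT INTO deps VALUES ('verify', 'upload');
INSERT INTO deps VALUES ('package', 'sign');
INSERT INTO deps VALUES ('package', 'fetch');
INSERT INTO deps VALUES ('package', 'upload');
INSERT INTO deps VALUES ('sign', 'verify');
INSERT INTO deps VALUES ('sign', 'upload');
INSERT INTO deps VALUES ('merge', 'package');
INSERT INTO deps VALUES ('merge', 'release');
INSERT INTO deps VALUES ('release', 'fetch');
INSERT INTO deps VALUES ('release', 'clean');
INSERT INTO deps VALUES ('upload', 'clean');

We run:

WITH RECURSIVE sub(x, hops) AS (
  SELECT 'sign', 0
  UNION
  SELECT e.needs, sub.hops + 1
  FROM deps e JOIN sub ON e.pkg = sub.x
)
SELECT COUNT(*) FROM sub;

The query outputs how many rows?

6

Base: (sign, hops=0).
Iteration 1: edges from {sign} -> (upload, hops=1), (verify, hops=1).
Iteration 2: edges from {upload,verify} -> (clean, hops=2), (upload, hops=2). [UNION drops 1 duplicate row(s)]
Iteration 3: edges from {clean,upload} -> (clean, hops=3).
Iteration 4: no outgoing edges from {clean}; recursion stops.
Total rows emitted: 6.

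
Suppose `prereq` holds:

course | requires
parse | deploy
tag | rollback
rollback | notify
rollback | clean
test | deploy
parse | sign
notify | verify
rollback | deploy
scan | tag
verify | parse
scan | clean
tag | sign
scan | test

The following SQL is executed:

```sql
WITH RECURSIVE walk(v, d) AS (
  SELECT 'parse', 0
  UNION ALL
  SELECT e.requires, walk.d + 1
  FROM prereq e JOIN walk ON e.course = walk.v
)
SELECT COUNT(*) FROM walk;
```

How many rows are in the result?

Base: (parse, d=0).
Iteration 1: edges from {parse} -> (deploy, d=1), (sign, d=1).
Iteration 2: no outgoing edges from {deploy,sign}; recursion stops.
Total rows emitted: 3.

3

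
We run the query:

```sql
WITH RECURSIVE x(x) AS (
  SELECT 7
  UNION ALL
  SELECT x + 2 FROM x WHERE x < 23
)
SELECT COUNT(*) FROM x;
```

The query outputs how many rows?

Base: x=7.
Iteration 1: 7 < 23 holds -> x = 7 + 2 = 9.
Iteration 2: 9 < 23 holds -> x = 9 + 2 = 11.
Iteration 3: 11 < 23 holds -> x = 11 + 2 = 13.
Iteration 4: 13 < 23 holds -> x = 13 + 2 = 15.
Iteration 5: 15 < 23 holds -> x = 15 + 2 = 17.
Iteration 6: 17 < 23 holds -> x = 17 + 2 = 19.
Iteration 7: 19 < 23 holds -> x = 19 + 2 = 21.
Iteration 8: 21 < 23 holds -> x = 21 + 2 = 23.
Iteration 9: 23 < 23 fails; recursion stops.
Total rows emitted: 9.

9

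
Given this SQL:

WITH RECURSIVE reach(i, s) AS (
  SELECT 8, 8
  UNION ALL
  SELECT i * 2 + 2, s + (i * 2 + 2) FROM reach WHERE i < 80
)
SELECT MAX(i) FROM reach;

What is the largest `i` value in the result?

Base: i=8, s=8.
Iteration 1: 8 < 80 holds -> i = 8 * 2 + 2 = 18, s = 8 + 18 = 26.
Iteration 2: 18 < 80 holds -> i = 18 * 2 + 2 = 38, s = 26 + 38 = 64.
Iteration 3: 38 < 80 holds -> i = 38 * 2 + 2 = 78, s = 64 + 78 = 142.
Iteration 4: 78 < 80 holds -> i = 78 * 2 + 2 = 158, s = 142 + 158 = 300.
Iteration 5: 158 < 80 fails; recursion stops.
i values: 8, 18, 38, 78, 158; the maximum is 158.

158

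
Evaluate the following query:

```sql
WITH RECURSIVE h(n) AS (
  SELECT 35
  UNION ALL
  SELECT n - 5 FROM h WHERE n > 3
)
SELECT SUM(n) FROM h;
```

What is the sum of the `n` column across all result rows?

140

Base: n=35.
Iteration 1: 35 > 3 holds -> n = 35 - 5 = 30.
Iteration 2: 30 > 3 holds -> n = 30 - 5 = 25.
Iteration 3: 25 > 3 holds -> n = 25 - 5 = 20.
Iteration 4: 20 > 3 holds -> n = 20 - 5 = 15.
Iteration 5: 15 > 3 holds -> n = 15 - 5 = 10.
Iteration 6: 10 > 3 holds -> n = 10 - 5 = 5.
Iteration 7: 5 > 3 holds -> n = 5 - 5 = 0.
Iteration 8: 0 > 3 fails; recursion stops.
SUM(n) = 35 + 30 + 25 + 20 + 15 + 10 + 5 + 0 = 140.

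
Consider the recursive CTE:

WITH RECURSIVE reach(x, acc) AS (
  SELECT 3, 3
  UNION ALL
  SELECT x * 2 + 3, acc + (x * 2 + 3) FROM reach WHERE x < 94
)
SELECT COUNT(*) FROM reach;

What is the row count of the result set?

6

Base: x=3, acc=3.
Iteration 1: 3 < 94 holds -> x = 3 * 2 + 3 = 9, acc = 3 + 9 = 12.
Iteration 2: 9 < 94 holds -> x = 9 * 2 + 3 = 21, acc = 12 + 21 = 33.
Iteration 3: 21 < 94 holds -> x = 21 * 2 + 3 = 45, acc = 33 + 45 = 78.
Iteration 4: 45 < 94 holds -> x = 45 * 2 + 3 = 93, acc = 78 + 93 = 171.
Iteration 5: 93 < 94 holds -> x = 93 * 2 + 3 = 189, acc = 171 + 189 = 360.
Iteration 6: 189 < 94 fails; recursion stops.
Total rows emitted: 6.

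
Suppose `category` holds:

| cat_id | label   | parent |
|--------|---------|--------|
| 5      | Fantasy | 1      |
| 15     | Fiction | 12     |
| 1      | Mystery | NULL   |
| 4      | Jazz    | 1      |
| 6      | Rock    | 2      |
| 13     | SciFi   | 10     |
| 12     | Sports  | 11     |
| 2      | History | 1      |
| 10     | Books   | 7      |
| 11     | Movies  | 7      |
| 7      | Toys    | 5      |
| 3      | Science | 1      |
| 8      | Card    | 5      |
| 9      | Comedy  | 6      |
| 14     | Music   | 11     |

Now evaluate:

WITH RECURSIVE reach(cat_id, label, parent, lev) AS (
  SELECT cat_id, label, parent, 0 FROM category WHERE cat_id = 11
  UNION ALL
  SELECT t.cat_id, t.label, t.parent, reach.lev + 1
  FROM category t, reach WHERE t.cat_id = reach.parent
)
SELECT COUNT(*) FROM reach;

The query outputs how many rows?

4

Base: cat_id=11 (Movies), parent=7, lev 0.
Iteration 1: join on cat_id=7 -> Toys (id 7, parent=5, lev 1).
Iteration 2: join on cat_id=5 -> Fantasy (id 5, parent=1, lev 2).
Iteration 3: join on cat_id=1 -> Mystery (id 1, parent=NULL, lev 3).
Iteration 4: parent is NULL; no match; recursion stops.
Total rows emitted: 4.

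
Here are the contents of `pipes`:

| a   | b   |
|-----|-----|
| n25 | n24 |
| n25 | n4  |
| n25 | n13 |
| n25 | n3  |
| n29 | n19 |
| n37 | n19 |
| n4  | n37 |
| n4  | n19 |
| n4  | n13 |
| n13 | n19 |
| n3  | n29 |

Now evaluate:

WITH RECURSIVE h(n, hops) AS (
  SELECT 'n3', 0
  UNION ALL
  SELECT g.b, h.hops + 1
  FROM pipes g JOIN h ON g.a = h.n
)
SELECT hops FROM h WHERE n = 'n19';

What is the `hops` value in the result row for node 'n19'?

2

Base: (n3, hops=0).
Iteration 1: edges from {n3} -> (n29, hops=1).
Iteration 2: edges from {n29} -> (n19, hops=2).
Iteration 3: no outgoing edges from {n19}; recursion stops.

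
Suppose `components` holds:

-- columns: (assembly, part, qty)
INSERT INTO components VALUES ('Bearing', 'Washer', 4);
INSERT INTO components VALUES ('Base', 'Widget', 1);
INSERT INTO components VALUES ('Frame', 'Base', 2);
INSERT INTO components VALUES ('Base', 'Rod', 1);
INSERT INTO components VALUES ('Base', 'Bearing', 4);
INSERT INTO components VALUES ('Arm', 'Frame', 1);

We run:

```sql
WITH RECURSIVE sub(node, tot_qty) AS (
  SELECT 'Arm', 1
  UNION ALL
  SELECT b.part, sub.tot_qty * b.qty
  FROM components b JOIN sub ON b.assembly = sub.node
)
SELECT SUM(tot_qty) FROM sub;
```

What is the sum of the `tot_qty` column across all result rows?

Base: (Arm, tot_qty=1).
Iteration 1: components of {Arm} -> Frame = 1*1 = 1.
Iteration 2: components of {Frame} -> Base = 1*2 = 2.
Iteration 3: components of {Base} -> Bearing = 2*4 = 8, Rod = 2*1 = 2, Widget = 2*1 = 2.
Iteration 4: components of {Bearing,Rod,Widget} -> Washer = 8*4 = 32.
Iteration 5: no further components; recursion stops.
SUM(tot_qty) = 1 + 1 + 2 + 2 + 8 + 2 + 32 = 48.

48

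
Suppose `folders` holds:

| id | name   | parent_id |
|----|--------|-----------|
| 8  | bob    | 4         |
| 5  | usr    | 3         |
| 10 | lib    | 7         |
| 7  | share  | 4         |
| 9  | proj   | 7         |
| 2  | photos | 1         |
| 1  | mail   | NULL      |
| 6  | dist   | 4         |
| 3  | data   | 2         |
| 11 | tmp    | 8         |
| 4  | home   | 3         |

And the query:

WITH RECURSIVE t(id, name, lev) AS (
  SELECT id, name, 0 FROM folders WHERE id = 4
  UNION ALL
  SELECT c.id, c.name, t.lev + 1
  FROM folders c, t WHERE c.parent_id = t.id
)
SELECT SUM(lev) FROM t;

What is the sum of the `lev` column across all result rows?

9

Base: id=4 (home) at lev 0.
Iteration 1: rows with parent_id in {4} -> dist (id 6, lev 1), share (id 7, lev 1), bob (id 8, lev 1).
Iteration 2: rows with parent_id in {6,7,8} -> proj (id 9, lev 2), lib (id 10, lev 2), tmp (id 11, lev 2).
Iteration 3: no rows with parent_id in {9,10,11}; recursion stops.
SUM(lev) = 0 + 1 + 1 + 1 + 2 + 2 + 2 = 9.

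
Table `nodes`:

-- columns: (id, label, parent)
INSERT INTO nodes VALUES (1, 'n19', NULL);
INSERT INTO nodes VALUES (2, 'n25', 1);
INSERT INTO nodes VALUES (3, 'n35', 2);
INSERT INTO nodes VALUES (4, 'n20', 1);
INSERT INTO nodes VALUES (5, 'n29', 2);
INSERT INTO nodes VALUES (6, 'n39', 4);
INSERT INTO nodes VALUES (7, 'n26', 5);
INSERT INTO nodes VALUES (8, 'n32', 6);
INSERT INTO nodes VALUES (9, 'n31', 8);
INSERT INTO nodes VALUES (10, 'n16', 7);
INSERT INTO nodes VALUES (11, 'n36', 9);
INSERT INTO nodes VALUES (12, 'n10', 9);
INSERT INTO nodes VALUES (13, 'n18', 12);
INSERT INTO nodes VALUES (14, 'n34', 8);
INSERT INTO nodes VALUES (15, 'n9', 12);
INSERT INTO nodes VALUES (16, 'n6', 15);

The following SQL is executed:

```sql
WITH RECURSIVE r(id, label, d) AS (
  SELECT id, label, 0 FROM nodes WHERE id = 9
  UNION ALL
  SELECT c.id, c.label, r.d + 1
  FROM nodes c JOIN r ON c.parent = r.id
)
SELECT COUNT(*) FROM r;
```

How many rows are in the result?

Base: id=9 (n31) at d 0.
Iteration 1: rows with parent in {9} -> n36 (id 11, d 1), n10 (id 12, d 1).
Iteration 2: rows with parent in {11,12} -> n18 (id 13, d 2), n9 (id 15, d 2).
Iteration 3: rows with parent in {13,15} -> n6 (id 16, d 3).
Iteration 4: no rows with parent in {16}; recursion stops.
Total rows emitted: 6.

6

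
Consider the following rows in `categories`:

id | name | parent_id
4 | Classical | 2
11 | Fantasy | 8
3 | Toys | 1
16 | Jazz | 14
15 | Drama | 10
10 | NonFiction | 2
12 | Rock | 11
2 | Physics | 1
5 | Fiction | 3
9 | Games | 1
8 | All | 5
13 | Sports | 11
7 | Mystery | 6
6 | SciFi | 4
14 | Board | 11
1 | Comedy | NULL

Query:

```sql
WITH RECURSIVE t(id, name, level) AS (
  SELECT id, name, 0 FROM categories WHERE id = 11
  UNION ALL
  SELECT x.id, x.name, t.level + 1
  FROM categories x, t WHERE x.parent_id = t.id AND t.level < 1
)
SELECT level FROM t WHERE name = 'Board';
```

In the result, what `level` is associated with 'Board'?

1

Base: id=11 (Fantasy) at level 0.
Iteration 1: rows with parent_id in {11} -> Rock (id 12, level 1), Sports (id 13, level 1), Board (id 14, level 1).
Iteration 2: level < 1 fails for all current rows; recursion stops.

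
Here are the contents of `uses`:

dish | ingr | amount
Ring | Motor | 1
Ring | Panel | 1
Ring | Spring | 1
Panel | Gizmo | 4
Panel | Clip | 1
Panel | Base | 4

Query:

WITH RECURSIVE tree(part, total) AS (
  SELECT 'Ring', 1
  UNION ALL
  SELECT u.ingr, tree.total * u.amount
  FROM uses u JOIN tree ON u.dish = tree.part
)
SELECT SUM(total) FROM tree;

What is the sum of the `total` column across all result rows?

Base: (Ring, total=1).
Iteration 1: components of {Ring} -> Motor = 1*1 = 1, Panel = 1*1 = 1, Spring = 1*1 = 1.
Iteration 2: components of {Motor,Panel,Spring} -> Base = 1*4 = 4, Clip = 1*1 = 1, Gizmo = 1*4 = 4.
Iteration 3: no further components; recursion stops.
SUM(total) = 1 + 1 + 1 + 1 + 4 + 1 + 4 = 13.

13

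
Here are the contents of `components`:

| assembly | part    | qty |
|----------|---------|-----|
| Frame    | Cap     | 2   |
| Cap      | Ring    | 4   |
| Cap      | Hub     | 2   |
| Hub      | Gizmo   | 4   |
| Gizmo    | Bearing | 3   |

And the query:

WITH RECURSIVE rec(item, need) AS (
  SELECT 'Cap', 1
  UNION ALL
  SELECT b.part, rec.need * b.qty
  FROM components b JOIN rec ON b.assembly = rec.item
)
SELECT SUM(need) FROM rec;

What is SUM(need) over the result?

39

Base: (Cap, need=1).
Iteration 1: components of {Cap} -> Hub = 1*2 = 2, Ring = 1*4 = 4.
Iteration 2: components of {Hub,Ring} -> Gizmo = 2*4 = 8.
Iteration 3: components of {Gizmo} -> Bearing = 8*3 = 24.
Iteration 4: no further components; recursion stops.
SUM(need) = 1 + 4 + 2 + 8 + 24 = 39.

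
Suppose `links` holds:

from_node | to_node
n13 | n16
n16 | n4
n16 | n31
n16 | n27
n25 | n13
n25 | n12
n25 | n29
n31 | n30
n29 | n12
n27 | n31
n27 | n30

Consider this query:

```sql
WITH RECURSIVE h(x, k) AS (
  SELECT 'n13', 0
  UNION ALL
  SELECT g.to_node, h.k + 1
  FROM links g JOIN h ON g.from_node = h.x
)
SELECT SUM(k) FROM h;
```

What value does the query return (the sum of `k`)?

Base: (n13, k=0).
Iteration 1: edges from {n13} -> (n16, k=1).
Iteration 2: edges from {n16} -> (n27, k=2), (n31, k=2), (n4, k=2).
Iteration 3: edges from {n27,n31,n4} -> (n30, k=3) x2, (n31, k=3). [UNION ALL keeps all 3 new rows, including repeats]
Iteration 4: edges from {n30,n31} -> (n30, k=4).
Iteration 5: no outgoing edges from {n30}; recursion stops.
SUM(k) = 0 + 1 + 2 + 2 + 2 + 3 + 3 + 3 + 4 = 20.

20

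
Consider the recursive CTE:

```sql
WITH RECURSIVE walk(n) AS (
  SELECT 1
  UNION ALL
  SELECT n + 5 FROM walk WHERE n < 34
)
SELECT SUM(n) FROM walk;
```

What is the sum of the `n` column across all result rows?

Base: n=1.
Iteration 1: 1 < 34 holds -> n = 1 + 5 = 6.
Iteration 2: 6 < 34 holds -> n = 6 + 5 = 11.
Iteration 3: 11 < 34 holds -> n = 11 + 5 = 16.
Iteration 4: 16 < 34 holds -> n = 16 + 5 = 21.
Iteration 5: 21 < 34 holds -> n = 21 + 5 = 26.
Iteration 6: 26 < 34 holds -> n = 26 + 5 = 31.
Iteration 7: 31 < 34 holds -> n = 31 + 5 = 36.
Iteration 8: 36 < 34 fails; recursion stops.
SUM(n) = 1 + 6 + 11 + 16 + 21 + 26 + 31 + 36 = 148.

148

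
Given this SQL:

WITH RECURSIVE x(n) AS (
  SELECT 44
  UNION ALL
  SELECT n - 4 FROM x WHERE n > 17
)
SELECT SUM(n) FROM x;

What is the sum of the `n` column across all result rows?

240

Base: n=44.
Iteration 1: 44 > 17 holds -> n = 44 - 4 = 40.
Iteration 2: 40 > 17 holds -> n = 40 - 4 = 36.
Iteration 3: 36 > 17 holds -> n = 36 - 4 = 32.
Iteration 4: 32 > 17 holds -> n = 32 - 4 = 28.
Iteration 5: 28 > 17 holds -> n = 28 - 4 = 24.
Iteration 6: 24 > 17 holds -> n = 24 - 4 = 20.
Iteration 7: 20 > 17 holds -> n = 20 - 4 = 16.
Iteration 8: 16 > 17 fails; recursion stops.
SUM(n) = 44 + 40 + 36 + 32 + 28 + 24 + 20 + 16 = 240.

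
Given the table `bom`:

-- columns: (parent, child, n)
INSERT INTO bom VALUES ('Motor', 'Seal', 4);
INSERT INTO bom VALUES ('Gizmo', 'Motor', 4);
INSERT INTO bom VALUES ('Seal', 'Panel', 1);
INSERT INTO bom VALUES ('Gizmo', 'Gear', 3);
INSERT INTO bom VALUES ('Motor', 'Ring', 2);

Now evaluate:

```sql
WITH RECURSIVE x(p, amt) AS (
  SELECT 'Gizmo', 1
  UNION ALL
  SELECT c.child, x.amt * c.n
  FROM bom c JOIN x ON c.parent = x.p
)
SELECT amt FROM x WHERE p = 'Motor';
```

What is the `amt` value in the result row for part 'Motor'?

4

Base: (Gizmo, amt=1).
Iteration 1: components of {Gizmo} -> Gear = 1*3 = 3, Motor = 1*4 = 4.
Iteration 2: components of {Gear,Motor} -> Ring = 4*2 = 8, Seal = 4*4 = 16.
Iteration 3: components of {Ring,Seal} -> Panel = 16*1 = 16.
Iteration 4: no further components; recursion stops.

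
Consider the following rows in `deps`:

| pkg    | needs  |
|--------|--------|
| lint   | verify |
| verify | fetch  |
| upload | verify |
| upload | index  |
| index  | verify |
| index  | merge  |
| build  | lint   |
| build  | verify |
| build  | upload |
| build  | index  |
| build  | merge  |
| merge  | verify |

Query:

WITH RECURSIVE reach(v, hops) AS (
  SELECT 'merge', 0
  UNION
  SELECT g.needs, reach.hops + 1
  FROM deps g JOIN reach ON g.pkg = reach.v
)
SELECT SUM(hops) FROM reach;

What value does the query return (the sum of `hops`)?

3

Base: (merge, hops=0).
Iteration 1: edges from {merge} -> (verify, hops=1).
Iteration 2: edges from {verify} -> (fetch, hops=2).
Iteration 3: no outgoing edges from {fetch}; recursion stops.
SUM(hops) = 0 + 1 + 2 = 3.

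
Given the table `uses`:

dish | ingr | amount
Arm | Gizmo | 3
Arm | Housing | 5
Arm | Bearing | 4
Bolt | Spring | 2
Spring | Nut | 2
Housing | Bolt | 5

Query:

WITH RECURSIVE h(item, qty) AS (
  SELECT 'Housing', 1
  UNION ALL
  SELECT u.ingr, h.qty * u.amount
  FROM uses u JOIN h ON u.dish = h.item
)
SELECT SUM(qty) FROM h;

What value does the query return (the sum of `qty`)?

Base: (Housing, qty=1).
Iteration 1: components of {Housing} -> Bolt = 1*5 = 5.
Iteration 2: components of {Bolt} -> Spring = 5*2 = 10.
Iteration 3: components of {Spring} -> Nut = 10*2 = 20.
Iteration 4: no further components; recursion stops.
SUM(qty) = 1 + 5 + 10 + 20 = 36.

36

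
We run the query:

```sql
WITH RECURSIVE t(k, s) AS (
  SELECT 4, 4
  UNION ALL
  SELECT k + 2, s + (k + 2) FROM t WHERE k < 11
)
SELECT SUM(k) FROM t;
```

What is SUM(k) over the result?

40

Base: k=4, s=4.
Iteration 1: 4 < 11 holds -> k = 4 + 2 = 6, s = 4 + 6 = 10.
Iteration 2: 6 < 11 holds -> k = 6 + 2 = 8, s = 10 + 8 = 18.
Iteration 3: 8 < 11 holds -> k = 8 + 2 = 10, s = 18 + 10 = 28.
Iteration 4: 10 < 11 holds -> k = 10 + 2 = 12, s = 28 + 12 = 40.
Iteration 5: 12 < 11 fails; recursion stops.
SUM(k) = 4 + 6 + 8 + 10 + 12 = 40.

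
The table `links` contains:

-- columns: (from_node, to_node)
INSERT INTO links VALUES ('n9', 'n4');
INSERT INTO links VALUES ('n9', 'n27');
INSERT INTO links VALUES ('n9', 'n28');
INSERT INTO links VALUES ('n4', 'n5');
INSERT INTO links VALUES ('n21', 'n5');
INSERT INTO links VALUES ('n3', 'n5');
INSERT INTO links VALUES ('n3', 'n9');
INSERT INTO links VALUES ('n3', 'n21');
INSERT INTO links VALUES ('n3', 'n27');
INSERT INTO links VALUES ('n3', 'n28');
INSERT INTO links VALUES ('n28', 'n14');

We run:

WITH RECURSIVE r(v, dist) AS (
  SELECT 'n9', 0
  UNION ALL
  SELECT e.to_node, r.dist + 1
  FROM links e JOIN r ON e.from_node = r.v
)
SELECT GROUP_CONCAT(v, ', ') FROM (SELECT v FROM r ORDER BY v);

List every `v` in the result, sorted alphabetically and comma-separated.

Base: (n9, dist=0).
Iteration 1: edges from {n9} -> (n27, dist=1), (n28, dist=1), (n4, dist=1).
Iteration 2: edges from {n27,n28,n4} -> (n14, dist=2), (n5, dist=2).
Iteration 3: no outgoing edges from {n14,n5}; recursion stops.

n14, n27, n28, n4, n5, n9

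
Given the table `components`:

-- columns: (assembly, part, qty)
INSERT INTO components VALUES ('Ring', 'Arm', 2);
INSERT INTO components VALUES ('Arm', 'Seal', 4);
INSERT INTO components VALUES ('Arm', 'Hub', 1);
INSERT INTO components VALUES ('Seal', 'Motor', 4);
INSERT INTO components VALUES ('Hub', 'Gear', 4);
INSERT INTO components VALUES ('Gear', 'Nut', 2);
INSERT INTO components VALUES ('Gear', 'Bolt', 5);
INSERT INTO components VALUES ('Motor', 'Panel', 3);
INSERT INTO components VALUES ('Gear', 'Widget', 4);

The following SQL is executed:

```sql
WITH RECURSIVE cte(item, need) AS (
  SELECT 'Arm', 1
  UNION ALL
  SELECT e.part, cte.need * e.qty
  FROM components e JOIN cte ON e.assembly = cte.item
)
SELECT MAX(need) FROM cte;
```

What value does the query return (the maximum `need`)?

48

Base: (Arm, need=1).
Iteration 1: components of {Arm} -> Hub = 1*1 = 1, Seal = 1*4 = 4.
Iteration 2: components of {Hub,Seal} -> Gear = 1*4 = 4, Motor = 4*4 = 16.
Iteration 3: components of {Gear,Motor} -> Bolt = 4*5 = 20, Nut = 4*2 = 8, Panel = 16*3 = 48, Widget = 4*4 = 16.
Iteration 4: no further components; recursion stops.
need values: 1, 4, 1, 16, 4, 48, 8, 20, 16; the maximum is 48.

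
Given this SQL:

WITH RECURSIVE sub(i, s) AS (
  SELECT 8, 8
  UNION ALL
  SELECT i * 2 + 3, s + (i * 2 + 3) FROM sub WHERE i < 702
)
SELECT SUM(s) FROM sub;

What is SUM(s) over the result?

Base: i=8, s=8.
Iteration 1: 8 < 702 holds -> i = 8 * 2 + 3 = 19, s = 8 + 19 = 27.
Iteration 2: 19 < 702 holds -> i = 19 * 2 + 3 = 41, s = 27 + 41 = 68.
Iteration 3: 41 < 702 holds -> i = 41 * 2 + 3 = 85, s = 68 + 85 = 153.
Iteration 4: 85 < 702 holds -> i = 85 * 2 + 3 = 173, s = 153 + 173 = 326.
Iteration 5: 173 < 702 holds -> i = 173 * 2 + 3 = 349, s = 326 + 349 = 675.
Iteration 6: 349 < 702 holds -> i = 349 * 2 + 3 = 701, s = 675 + 701 = 1376.
Iteration 7: 701 < 702 holds -> i = 701 * 2 + 3 = 1405, s = 1376 + 1405 = 2781.
Iteration 8: 1405 < 702 fails; recursion stops.
SUM(s) = 8 + 27 + 68 + 153 + 326 + 675 + 1376 + 2781 = 5414.

5414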